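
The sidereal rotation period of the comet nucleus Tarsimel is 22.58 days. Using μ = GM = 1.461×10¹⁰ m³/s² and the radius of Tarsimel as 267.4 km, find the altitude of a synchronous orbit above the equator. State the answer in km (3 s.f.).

T = 22.58 days = 1.951×10⁶ s.
A synchronous orbit has period T, so by Kepler's third law a = (μT²/4π²)^(1/3).
μT²/4π² = 1.461×10¹⁰ × (1.951×10⁶)² / 39.48 = 1.409×10²¹ m³.
a = 1.121×10⁷ m = 11210 km.
Altitude h = a − R = 11210 − 267.4 = 10942 km.

h_sync ≈ 10900 km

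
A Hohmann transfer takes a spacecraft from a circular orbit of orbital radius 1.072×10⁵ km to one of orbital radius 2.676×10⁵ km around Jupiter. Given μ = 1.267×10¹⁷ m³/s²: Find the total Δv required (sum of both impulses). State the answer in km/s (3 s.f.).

Δv_total ≈ 12.0 km/s

r₁ = 1.072×10⁵ km = 1.072×10⁸ m.
r₂ = 2.676×10⁵ km = 2.676×10⁸ m.
Transfer ellipse a_t = (r₁ + r₂)/2 = 1.874×10⁸ m.
At r₁: circular v_c1 = √(μ/r₁) = 34380 m/s; transfer-perijove v_p = √[μ(2/r₁ − 1/a_t)] = 41080 m/s.
Δv₁ = v_p − v_c1 = 6703 m/s.
At r₂: circular v_c2 = √(μ/r₂) = 21760 m/s; transfer-apojove v_a = √[μ(2/r₂ − 1/a_t)] = 16460 m/s.
Δv₂ = v_c2 − v_a = 5302 m/s.
Total Δv = Δv₁ + Δv₂ = 12010 m/s = 12.01 km/s.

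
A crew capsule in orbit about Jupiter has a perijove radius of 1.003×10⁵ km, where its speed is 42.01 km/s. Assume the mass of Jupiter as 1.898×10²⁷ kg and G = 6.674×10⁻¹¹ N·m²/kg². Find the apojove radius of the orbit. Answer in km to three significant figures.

μ = GM = 6.674×10⁻¹¹ × 1.898×10²⁷ = 1.267×10¹⁷ m³/s².
r_p = 1.003×10⁸ m.
Specific energy ε = v²/2 − μ/r = -3.805×10⁸ J/kg, so a = −μ/(2ε) = 1.664×10⁸ m.
The apsides satisfy r_p + r_a = 2a, so the apojove radius is 2a − r_p = 2.326×10⁸ m = 2.3260×10⁵ km.

apojove radius ≈ 2.33×10⁵ km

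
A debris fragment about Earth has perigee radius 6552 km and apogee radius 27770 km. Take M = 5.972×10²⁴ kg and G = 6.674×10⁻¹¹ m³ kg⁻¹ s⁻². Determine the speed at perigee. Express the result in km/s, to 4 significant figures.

μ = GM = 6.674×10⁻¹¹ × 5.972×10²⁴ = 3.986×10¹⁴ m³/s².
Semi-major axis a = (r_p + r_a)/2 = 17161 km = 1.716×10⁷ m.
Vis-viva: v² = μ(2/r − 1/a) = 3.986×10¹⁴ × (3.053×10⁻⁷ − 5.827×10⁻⁸) = 9.844×10⁷ m²/s².
v = 9922 m/s = 9.922 km/s.

v ≈ 9.922 km/s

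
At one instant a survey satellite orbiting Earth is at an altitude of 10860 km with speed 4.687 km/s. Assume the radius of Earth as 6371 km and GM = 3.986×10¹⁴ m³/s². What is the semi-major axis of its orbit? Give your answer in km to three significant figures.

a ≈ 16400 km

r = 6371 + 10860 = 17231 km = 1.723×10⁷ m.
Specific orbital energy ε = v²/2 − μ/r = (4687)²/2 − 3.986×10¹⁴/1.723×10⁷ = -1.215×10⁷ J/kg.
Since ε = −μ/(2a), a = −μ/(2ε) = 1.640×10⁷ m = 16405 km.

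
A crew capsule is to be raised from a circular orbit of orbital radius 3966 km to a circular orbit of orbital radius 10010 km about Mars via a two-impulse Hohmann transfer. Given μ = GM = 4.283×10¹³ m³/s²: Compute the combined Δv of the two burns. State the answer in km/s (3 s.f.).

Δv_total ≈ 1.16 km/s

r₁ = 3966 km = 3.966×10⁶ m.
r₂ = 10010 km = 1.001×10⁷ m.
Transfer ellipse a_t = (r₁ + r₂)/2 = 6.988×10⁶ m.
At r₁: circular v_c1 = √(μ/r₁) = 3286 m/s; transfer-periapsis v_p = √[μ(2/r₁ − 1/a_t)] = 3933 m/s.
Δv₁ = v_p − v_c1 = 646.9 m/s.
At r₂: circular v_c2 = √(μ/r₂) = 2069 m/s; transfer-apoapsis v_a = √[μ(2/r₂ − 1/a_t)] = 1558 m/s.
Δv₂ = v_c2 − v_a = 510.2 m/s.
Total Δv = Δv₁ + Δv₂ = 1157 m/s = 1.157 km/s.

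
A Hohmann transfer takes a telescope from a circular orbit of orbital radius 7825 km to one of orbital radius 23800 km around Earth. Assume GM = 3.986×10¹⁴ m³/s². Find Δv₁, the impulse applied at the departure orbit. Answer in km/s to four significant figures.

Δv ≈ 1.619 km/s

r₁ = 7825 km = 7.825×10⁶ m.
r₂ = 23800 km = 2.380×10⁷ m.
Transfer ellipse a_t = (r₁ + r₂)/2 = 1.581×10⁷ m.
At r₁: circular v_c1 = √(μ/r₁) = 7137 m/s; transfer-perigee v_p = √[μ(2/r₁ − 1/a_t)] = 8756 m/s.
Δv₁ = v_p − v_c1 = 1619 m/s.
= 1.619 km/s.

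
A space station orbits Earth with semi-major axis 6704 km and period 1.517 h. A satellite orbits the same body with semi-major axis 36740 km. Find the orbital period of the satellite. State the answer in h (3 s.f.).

T₂ ≈ 19.5 h

Kepler's third law: T² ∝ a³, so T₂ = T₁ (a₂/a₁)^(3/2).
a₂/a₁ = 5.480, (a₂/a₁)^(3/2) = 12.83.
T₂ = 1.517 × 12.83 = 19.46 h.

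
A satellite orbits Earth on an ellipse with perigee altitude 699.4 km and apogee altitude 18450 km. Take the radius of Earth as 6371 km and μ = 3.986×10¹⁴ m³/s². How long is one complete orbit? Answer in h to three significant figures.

r_p = 6371 + 699.4 = 7070.4 km = 7.0704×10⁶ m.
r_a = 6371 + 18450 = 24821 km = 2.4821×10⁷ m.
Semi-major axis a = (r_p + r_a)/2 = (7070.4 + 24821)/2 = 15946 km = 1.595×10⁷ m.
By Kepler's third law T = 2π√(a³/μ) = 2π × 3.189×10³ = 2.004×10⁴ s.
= 5.566 h.

T ≈ 5.57 h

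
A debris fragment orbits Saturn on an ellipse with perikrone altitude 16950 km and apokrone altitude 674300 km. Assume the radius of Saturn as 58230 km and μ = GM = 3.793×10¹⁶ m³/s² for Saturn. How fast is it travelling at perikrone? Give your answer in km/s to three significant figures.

v ≈ 30.3 km/s

r_p = 58230 + 16950 = 75180 km = 7.5180×10⁷ m.
r_a = 58230 + 674300 = 732530 km = 7.3253×10⁸ m.
Semi-major axis a = (r_p + r_a)/2 = 4.0386×10⁵ km = 4.039×10⁸ m.
Vis-viva: v² = μ(2/r − 1/a) = 3.793×10¹⁶ × (2.660×10⁻⁸ − 2.476×10⁻⁹) = 9.151×10⁸ m²/s².
v = 30250 m/s = 30.25 km/s.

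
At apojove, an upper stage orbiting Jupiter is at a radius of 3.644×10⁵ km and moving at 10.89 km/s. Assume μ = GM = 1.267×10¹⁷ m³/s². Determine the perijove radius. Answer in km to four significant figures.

r_a = 3.644×10⁸ m.
Specific energy ε = v²/2 − μ/r = -2.884×10⁸ J/kg, so a = −μ/(2ε) = 2.197×10⁸ m.
The apsides satisfy r_p + r_a = 2a, so the perijove radius is 2a − r_a = 7.492×10⁷ m = 74922 km.

perijove radius ≈ 74920 km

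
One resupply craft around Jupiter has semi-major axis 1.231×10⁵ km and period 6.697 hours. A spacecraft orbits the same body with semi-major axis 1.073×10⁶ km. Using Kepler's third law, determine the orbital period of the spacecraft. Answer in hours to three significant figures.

T₂ ≈ 172 hours

Kepler's third law: T² ∝ a³, so T₂ = T₁ (a₂/a₁)^(3/2).
a₂/a₁ = 8.716, (a₂/a₁)^(3/2) = 25.73.
T₂ = 6.697 × 25.73 = 172.3 hours.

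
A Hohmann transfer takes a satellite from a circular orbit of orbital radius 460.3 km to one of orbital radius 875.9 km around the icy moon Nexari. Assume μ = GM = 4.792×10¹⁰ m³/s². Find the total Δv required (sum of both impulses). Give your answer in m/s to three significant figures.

r₁ = 460.3 km = 4.603×10⁵ m.
r₂ = 875.9 km = 8.759×10⁵ m.
Transfer ellipse a_t = (r₁ + r₂)/2 = 6.681×10⁵ m.
At r₁: circular v_c1 = √(μ/r₁) = 322.7 m/s; transfer-periapsis v_p = √[μ(2/r₁ − 1/a_t)] = 369.4 m/s.
Δv₁ = v_p − v_c1 = 46.79 m/s.
At r₂: circular v_c2 = √(μ/r₂) = 233.9 m/s; transfer-apoapsis v_a = √[μ(2/r₂ − 1/a_t)] = 194.1 m/s.
Δv₂ = v_c2 − v_a = 39.75 m/s.
Total Δv = Δv₁ + Δv₂ = 86.54 m/s.

Δv_total ≈ 86.5 m/s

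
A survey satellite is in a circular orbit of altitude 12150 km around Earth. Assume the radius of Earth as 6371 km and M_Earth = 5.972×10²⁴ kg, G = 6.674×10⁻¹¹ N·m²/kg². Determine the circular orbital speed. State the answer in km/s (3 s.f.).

v ≈ 4.64 km/s

μ = GM = 6.674×10⁻¹¹ × 5.972×10²⁴ = 3.986×10¹⁴ m³/s².
r = 6371 + 12150 = 18521 km = 1.8521×10⁷ m.
For a circular orbit v = √(μ/r) = √(3.986×10¹⁴ / 1.852×10⁷) = √(2.152×10⁷) = 4639 m/s.
That is 4.639 km/s.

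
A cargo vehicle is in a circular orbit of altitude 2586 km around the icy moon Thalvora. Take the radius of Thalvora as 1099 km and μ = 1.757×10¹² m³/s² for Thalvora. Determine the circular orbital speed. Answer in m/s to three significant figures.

r = 1099 + 2586 = 3685.0 km = 3.6850×10⁶ m.
For a circular orbit v = √(μ/r) = √(1.757×10¹² / 3.685×10⁶) = √(4.768×10⁵) = 690.5 m/s.

v ≈ 691 m/s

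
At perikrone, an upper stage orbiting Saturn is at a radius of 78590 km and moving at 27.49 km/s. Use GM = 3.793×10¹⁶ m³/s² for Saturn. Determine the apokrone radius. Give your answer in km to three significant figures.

r_p = 7.859×10⁷ m.
Specific energy ε = v²/2 − μ/r = -1.048×10⁸ J/kg, so a = −μ/(2ε) = 1.810×10⁸ m.
The apsides satisfy r_p + r_a = 2a, so the apokrone radius is 2a − r_p = 2.834×10⁸ m = 2.8340×10⁵ km.

apokrone radius ≈ 2.83×10⁵ km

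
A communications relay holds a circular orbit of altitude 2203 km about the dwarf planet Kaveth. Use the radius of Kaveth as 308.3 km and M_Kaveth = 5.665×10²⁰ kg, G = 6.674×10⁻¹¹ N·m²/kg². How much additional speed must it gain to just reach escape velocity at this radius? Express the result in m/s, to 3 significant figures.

Δv ≈ 50.8 m/s

μ = GM = 6.674×10⁻¹¹ × 5.665×10²⁰ = 3.781×10¹⁰ m³/s².
r = 308.3 + 2203 = 2511.3 km = 2.5113×10⁶ m.
Circular speed v_c = √(μ/r) = 122.7 m/s.
Escape speed v_esc = √(2μ/r) = √2 × v_c = 173.5 m/s.
Δv = v_esc − v_c = 50.82 m/s.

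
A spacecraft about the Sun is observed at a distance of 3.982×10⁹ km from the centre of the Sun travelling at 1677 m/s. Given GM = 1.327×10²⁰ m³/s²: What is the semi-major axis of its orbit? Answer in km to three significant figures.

a ≈ 2.08×10⁹ km

r = 3.982×10¹² m.
Specific orbital energy ε = v²/2 − μ/r = (1677)²/2 − 1.327×10²⁰/3.982×10¹² = -3.192×10⁷ J/kg.
Since ε = −μ/(2a), a = −μ/(2ε) = 2.079×10¹² m = 2.0787×10⁹ km.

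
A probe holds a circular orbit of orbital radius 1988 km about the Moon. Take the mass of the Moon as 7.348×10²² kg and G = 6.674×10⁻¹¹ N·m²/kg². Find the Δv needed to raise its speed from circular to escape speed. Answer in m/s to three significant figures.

Δv ≈ 651 m/s

μ = GM = 6.674×10⁻¹¹ × 7.348×10²² = 4.904×10¹² m³/s².
r = 1988 km = 1.988×10⁶ m.
Circular speed v_c = √(μ/r) = 1571 m/s.
Escape speed v_esc = √(2μ/r) = √2 × v_c = 2221 m/s.
Δv = v_esc − v_c = 650.6 m/s.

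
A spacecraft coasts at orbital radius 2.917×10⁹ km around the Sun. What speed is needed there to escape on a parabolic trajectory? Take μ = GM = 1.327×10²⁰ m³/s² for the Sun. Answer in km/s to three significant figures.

v_esc ≈ 9.54 km/s

r = 2.917×10⁹ km = 2.917×10¹² m.
Escape speed v_esc = √(2μ/r) = √(2 × 1.327×10²⁰ / 2.917×10¹²) = √(9.098×10⁷) = 9539 m/s.
= 9.539 km/s.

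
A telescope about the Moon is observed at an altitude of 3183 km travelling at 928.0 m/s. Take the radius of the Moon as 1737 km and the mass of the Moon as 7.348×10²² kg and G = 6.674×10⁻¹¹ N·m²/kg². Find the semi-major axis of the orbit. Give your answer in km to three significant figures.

μ = GM = 6.674×10⁻¹¹ × 7.348×10²² = 4.904×10¹² m³/s².
r = 1737 + 3183 = 4920.0 km = 4.920×10⁶ m.
Vis-viva rearranged: 1/a = 2/r − v²/μ = 4.065×10⁻⁷ − 1.756×10⁻⁷ = 2.309×10⁻⁷ m⁻¹.
a = 4.331×10⁶ m = 4330.9 km.

a ≈ 4330 km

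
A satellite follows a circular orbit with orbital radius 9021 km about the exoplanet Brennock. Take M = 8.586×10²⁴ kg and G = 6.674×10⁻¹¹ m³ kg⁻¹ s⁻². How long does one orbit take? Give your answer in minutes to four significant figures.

μ = GM = 6.674×10⁻¹¹ × 8.586×10²⁴ = 5.730×10¹⁴ m³/s².
r = 9021 km = 9.021×10⁶ m.
Kepler's third law: T = 2π√(r³/μ) = 2π√((9.021×10⁶)³ / 5.730×10¹⁴).
r³/μ = 1.281×10⁶ s², so T = 2π × 1.132×10³ = 7.112×10³ s.
Converting: 7.112×10³ s ÷ 60.00 = 118.5 minutes.

T ≈ 118.5 minutes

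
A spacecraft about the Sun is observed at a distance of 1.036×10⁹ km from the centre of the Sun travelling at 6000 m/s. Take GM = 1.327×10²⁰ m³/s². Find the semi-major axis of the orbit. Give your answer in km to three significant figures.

r = 1.036×10¹² m.
Vis-viva rearranged: 1/a = 2/r − v²/μ = 1.931×10⁻¹² − 2.713×10⁻¹³ = 1.659×10⁻¹² m⁻¹.
a = 6.027×10¹¹ m = 6.0270×10⁸ km.

a ≈ 6.03×10⁸ km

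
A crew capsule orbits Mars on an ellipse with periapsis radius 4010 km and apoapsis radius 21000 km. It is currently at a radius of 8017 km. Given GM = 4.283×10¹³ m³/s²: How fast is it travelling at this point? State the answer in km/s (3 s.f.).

v ≈ 2.69 km/s

Semi-major axis a = (r_p + r_a)/2 = 12505 km = 1.250×10⁷ m.
Vis-viva: v² = μ(2/r − 1/a) = 4.283×10¹³ × (2.495×10⁻⁷ − 7.997×10⁻⁸) = 7.260×10⁶ m²/s².
v = 2694 m/s = 2.694 km/s.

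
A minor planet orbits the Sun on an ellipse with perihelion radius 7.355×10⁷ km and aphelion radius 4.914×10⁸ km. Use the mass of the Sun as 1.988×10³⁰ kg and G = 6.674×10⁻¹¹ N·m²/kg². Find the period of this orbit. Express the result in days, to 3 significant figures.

T ≈ 948 days

μ = GM = 6.674×10⁻¹¹ × 1.988×10³⁰ = 1.327×10²⁰ m³/s².
Semi-major axis a = (r_p + r_a)/2 = (7.3550×10⁷ + 4.9140×10⁸)/2 = 2.8248×10⁸ km = 2.825×10¹¹ m.
By Kepler's third law T = 2π√(a³/μ) = 2π × 1.303×10⁷ = 8.189×10⁷ s.
= 947.8 days.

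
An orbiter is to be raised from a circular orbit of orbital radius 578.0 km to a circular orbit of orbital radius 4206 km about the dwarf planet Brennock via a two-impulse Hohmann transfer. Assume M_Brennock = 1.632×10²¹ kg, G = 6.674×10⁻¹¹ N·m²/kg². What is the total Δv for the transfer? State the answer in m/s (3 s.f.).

Δv_total ≈ 223 m/s

μ = GM = 6.674×10⁻¹¹ × 1.632×10²¹ = 1.089×10¹¹ m³/s².
r₁ = 578.0 km = 5.780×10⁵ m.
r₂ = 4206 km = 4.206×10⁶ m.
Transfer ellipse a_t = (r₁ + r₂)/2 = 2.392×10⁶ m.
At r₁: circular v_c1 = √(μ/r₁) = 434.1 m/s; transfer-periapsis v_p = √[μ(2/r₁ − 1/a_t)] = 575.6 m/s.
Δv₁ = v_p − v_c1 = 141.5 m/s.
At r₂: circular v_c2 = √(μ/r₂) = 160.9 m/s; transfer-apoapsis v_a = √[μ(2/r₂ − 1/a_t)] = 79.10 m/s.
Δv₂ = v_c2 − v_a = 81.82 m/s.
Total Δv = Δv₁ + Δv₂ = 223.3 m/s.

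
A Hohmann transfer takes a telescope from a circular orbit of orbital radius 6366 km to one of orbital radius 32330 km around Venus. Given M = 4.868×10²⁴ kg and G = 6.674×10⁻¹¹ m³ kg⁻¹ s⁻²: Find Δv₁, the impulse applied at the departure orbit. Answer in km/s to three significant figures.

Δv ≈ 2.09 km/s

μ = GM = 6.674×10⁻¹¹ × 4.868×10²⁴ = 3.249×10¹⁴ m³/s².
r₁ = 6366 km = 6.366×10⁶ m.
r₂ = 32330 km = 3.233×10⁷ m.
Transfer ellipse a_t = (r₁ + r₂)/2 = 1.935×10⁷ m.
At r₁: circular v_c1 = √(μ/r₁) = 7144 m/s; transfer-periapsis v_p = √[μ(2/r₁ − 1/a_t)] = 9235 m/s.
Δv₁ = v_p − v_c1 = 2091 m/s.
= 2.091 km/s.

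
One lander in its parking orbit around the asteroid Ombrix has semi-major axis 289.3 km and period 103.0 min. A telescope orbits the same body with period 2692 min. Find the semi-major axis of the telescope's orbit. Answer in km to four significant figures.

a₂ ≈ 2548 km

Kepler's third law: a³ ∝ T², so a₂ = a₁ (T₂/T₁)^(2/3).
T₂/T₁ = 26.14, (T₂/T₁)^(2/3) = 8.807.
a₂ = 289.3 × 8.807 = 2548 km.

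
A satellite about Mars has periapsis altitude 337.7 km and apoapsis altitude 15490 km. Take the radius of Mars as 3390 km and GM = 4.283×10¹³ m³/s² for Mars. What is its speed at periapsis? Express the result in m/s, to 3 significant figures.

v ≈ 4380 m/s

r_p = 3390 + 337.7 = 3727.7 km = 3.7277×10⁶ m.
r_a = 3390 + 15490 = 18880 km = 1.8880×10⁷ m.
Semi-major axis a = (r_p + r_a)/2 = 11304 km = 1.130×10⁷ m.
Vis-viva: v² = μ(2/r − 1/a) = 4.283×10¹³ × (5.365×10⁻⁷ − 8.847×10⁻⁸) = 1.919×10⁷ m²/s².
v = 4381 m/s.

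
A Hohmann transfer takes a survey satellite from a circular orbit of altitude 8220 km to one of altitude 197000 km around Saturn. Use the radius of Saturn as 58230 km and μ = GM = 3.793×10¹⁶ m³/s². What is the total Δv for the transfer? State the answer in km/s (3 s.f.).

r₁ = 58230 + 8220 = 66450 km = 6.6450×10⁷ m.
r₂ = 58230 + 197000 = 255230 km = 2.5523×10⁸ m.
Transfer ellipse a_t = (r₁ + r₂)/2 = 1.608×10⁸ m.
At r₁: circular v_c1 = √(μ/r₁) = 23890 m/s; transfer-perikrone v_p = √[μ(2/r₁ − 1/a_t)] = 30100 m/s.
Δv₁ = v_p − v_c1 = 6205 m/s.
At r₂: circular v_c2 = √(μ/r₂) = 12190 m/s; transfer-apokrone v_a = √[μ(2/r₂ − 1/a_t)] = 7836 m/s.
Δv₂ = v_c2 − v_a = 4355 m/s.
Total Δv = Δv₁ + Δv₂ = 10560 m/s = 10.56 km/s.

Δv_total ≈ 10.6 km/s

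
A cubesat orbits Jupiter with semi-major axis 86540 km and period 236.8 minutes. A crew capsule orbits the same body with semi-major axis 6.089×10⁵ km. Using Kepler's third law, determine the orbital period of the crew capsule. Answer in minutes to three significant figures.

Kepler's third law: T² ∝ a³, so T₂ = T₁ (a₂/a₁)^(3/2).
a₂/a₁ = 7.036, (a₂/a₁)^(3/2) = 18.66.
T₂ = 236.8 × 18.66 = 4420 minutes.

T₂ ≈ 4420 minutes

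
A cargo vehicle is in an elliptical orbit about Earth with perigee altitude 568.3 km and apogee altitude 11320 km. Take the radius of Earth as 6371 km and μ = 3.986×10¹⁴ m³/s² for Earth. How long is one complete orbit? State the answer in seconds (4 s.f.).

T ≈ 13600 seconds

r_p = 6371 + 568.3 = 6939.3 km = 6.9393×10⁶ m.
r_a = 6371 + 11320 = 17691 km = 1.7691×10⁷ m.
Semi-major axis a = (r_p + r_a)/2 = (6939.3 + 17691)/2 = 12315 km = 1.232×10⁷ m.
By Kepler's third law T = 2π√(a³/μ) = 2π × 2.165×10³ = 1.360×10⁴ s.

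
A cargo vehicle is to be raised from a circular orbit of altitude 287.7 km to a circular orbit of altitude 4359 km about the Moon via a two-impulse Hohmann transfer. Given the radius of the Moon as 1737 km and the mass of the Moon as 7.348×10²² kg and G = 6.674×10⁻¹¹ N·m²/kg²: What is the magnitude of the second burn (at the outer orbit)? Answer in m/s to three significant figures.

Δv ≈ 264 m/s

μ = GM = 6.674×10⁻¹¹ × 7.348×10²² = 4.904×10¹² m³/s².
r₁ = 1737 + 287.7 = 2024.7 km = 2.0247×10⁶ m.
r₂ = 1737 + 4359 = 6096.0 km = 6.0960×10⁶ m.
Transfer ellipse a_t = (r₁ + r₂)/2 = 4.060×10⁶ m.
At r₁: circular v_c1 = √(μ/r₁) = 1556 m/s; transfer-perilune v_p = √[μ(2/r₁ − 1/a_t)] = 1907 m/s.
At r₂: circular v_c2 = √(μ/r₂) = 896.9 m/s; transfer-apolune v_a = √[μ(2/r₂ − 1/a_t)] = 633.4 m/s.
Δv₂ = v_c2 − v_a = 263.6 m/s.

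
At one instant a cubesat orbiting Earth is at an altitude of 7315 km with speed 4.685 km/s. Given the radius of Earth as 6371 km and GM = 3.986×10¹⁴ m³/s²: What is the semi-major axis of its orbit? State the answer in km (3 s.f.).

r = 6371 + 7315 = 13686 km = 1.369×10⁷ m.
Specific orbital energy ε = v²/2 − μ/r = (4685)²/2 − 3.986×10¹⁴/1.369×10⁷ = -1.815×10⁷ J/kg.
Since ε = −μ/(2a), a = −μ/(2ε) = 1.098×10⁷ m = 10981 km.

a ≈ 11000 km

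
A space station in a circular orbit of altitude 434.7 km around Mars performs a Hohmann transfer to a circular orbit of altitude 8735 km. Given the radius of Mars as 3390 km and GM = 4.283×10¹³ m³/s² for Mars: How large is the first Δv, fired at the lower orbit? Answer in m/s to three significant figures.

r₁ = 3390 + 434.7 = 3824.7 km = 3.8247×10⁶ m.
r₂ = 3390 + 8735 = 12125 km = 1.2125×10⁷ m.
Transfer ellipse a_t = (r₁ + r₂)/2 = 7.975×10⁶ m.
At r₁: circular v_c1 = √(μ/r₁) = 3346 m/s; transfer-periapsis v_p = √[μ(2/r₁ − 1/a_t)] = 4126 m/s.
Δv₁ = v_p − v_c1 = 779.9 m/s.

Δv ≈ 780 m/s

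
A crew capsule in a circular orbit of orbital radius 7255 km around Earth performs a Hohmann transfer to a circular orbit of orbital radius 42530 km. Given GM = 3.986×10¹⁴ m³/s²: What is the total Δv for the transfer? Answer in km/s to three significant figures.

r₁ = 7255 km = 7.255×10⁶ m.
r₂ = 42530 km = 4.253×10⁷ m.
Transfer ellipse a_t = (r₁ + r₂)/2 = 2.489×10⁷ m.
At r₁: circular v_c1 = √(μ/r₁) = 7412 m/s; transfer-perigee v_p = √[μ(2/r₁ − 1/a_t)] = 9689 m/s.
Δv₁ = v_p − v_c1 = 2276 m/s.
At r₂: circular v_c2 = √(μ/r₂) = 3061 m/s; transfer-apogee v_a = √[μ(2/r₂ − 1/a_t)] = 1653 m/s.
Δv₂ = v_c2 − v_a = 1409 m/s.
Total Δv = Δv₁ + Δv₂ = 3685 m/s = 3.685 km/s.

Δv_total ≈ 3.69 km/s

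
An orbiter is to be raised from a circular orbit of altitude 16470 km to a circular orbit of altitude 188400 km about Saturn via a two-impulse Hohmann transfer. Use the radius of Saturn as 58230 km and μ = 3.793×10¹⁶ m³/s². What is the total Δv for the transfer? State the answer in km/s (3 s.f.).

Δv_total ≈ 9.33 km/s

r₁ = 58230 + 16470 = 74700 km = 7.4700×10⁷ m.
r₂ = 58230 + 188400 = 246630 km = 2.4663×10⁸ m.
Transfer ellipse a_t = (r₁ + r₂)/2 = 1.607×10⁸ m.
At r₁: circular v_c1 = √(μ/r₁) = 22530 m/s; transfer-perikrone v_p = √[μ(2/r₁ − 1/a_t)] = 27920 m/s.
Δv₁ = v_p − v_c1 = 5385 m/s.
At r₂: circular v_c2 = √(μ/r₂) = 12400 m/s; transfer-apokrone v_a = √[μ(2/r₂ − 1/a_t)] = 8456 m/s.
Δv₂ = v_c2 − v_a = 3945 m/s.
Total Δv = Δv₁ + Δv₂ = 9330 m/s = 9.330 km/s.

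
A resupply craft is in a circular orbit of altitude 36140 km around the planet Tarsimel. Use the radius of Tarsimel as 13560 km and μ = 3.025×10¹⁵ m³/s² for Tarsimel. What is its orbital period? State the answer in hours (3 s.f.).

r = 13560 + 36140 = 49700 km = 4.9700×10⁷ m.
Kepler's third law: T = 2π√(r³/μ) = 2π√((4.970×10⁷)³ / 3.025×10¹⁵).
r³/μ = 4.058×10⁷ s², so T = 2π × 6.370×10³ = 4.003×10⁴ s.
Converting: 4.003×10⁴ s ÷ 3600 = 11.12 hours.

T ≈ 11.1 hours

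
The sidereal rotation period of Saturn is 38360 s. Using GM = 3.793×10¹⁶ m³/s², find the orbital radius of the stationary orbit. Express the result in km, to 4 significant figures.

A synchronous orbit has period T, so by Kepler's third law a = (μT²/4π²)^(1/3).
μT²/4π² = 3.793×10¹⁶ × (3.836×10⁴)² / 39.48 = 1.414×10²⁴ m³.
a = 1.122×10⁸ m = 1.1223×10⁵ km.

r_sync ≈ 1.122×10⁵ km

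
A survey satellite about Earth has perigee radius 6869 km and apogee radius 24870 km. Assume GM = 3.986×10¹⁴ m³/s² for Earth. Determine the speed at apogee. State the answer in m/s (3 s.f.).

Semi-major axis a = (r_p + r_a)/2 = 15870 km = 1.587×10⁷ m.
Vis-viva: v² = μ(2/r − 1/a) = 3.986×10¹⁴ × (8.042×10⁻⁸ − 6.301×10⁻⁸) = 6.937×10⁶ m²/s².
v = 2634 m/s.

v ≈ 2630 m/s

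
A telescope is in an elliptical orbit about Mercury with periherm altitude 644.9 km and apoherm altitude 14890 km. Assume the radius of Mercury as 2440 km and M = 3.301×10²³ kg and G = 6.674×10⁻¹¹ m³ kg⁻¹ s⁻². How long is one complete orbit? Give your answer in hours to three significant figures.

T ≈ 12.1 hours

μ = GM = 6.674×10⁻¹¹ × 3.301×10²³ = 2.203×10¹³ m³/s².
r_p = 2440 + 644.9 = 3084.9 km = 3.0849×10⁶ m.
r_a = 2440 + 14890 = 17330 km = 1.7330×10⁷ m.
Semi-major axis a = (r_p + r_a)/2 = (3084.9 + 17330)/2 = 10207 km = 1.021×10⁷ m.
By Kepler's third law T = 2π√(a³/μ) = 2π × 6.948×10³ = 4.366×10⁴ s.
= 12.13 hours.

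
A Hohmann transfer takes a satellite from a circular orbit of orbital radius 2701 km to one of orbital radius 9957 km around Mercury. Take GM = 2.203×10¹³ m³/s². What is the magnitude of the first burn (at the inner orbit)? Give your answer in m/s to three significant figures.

r₁ = 2701 km = 2.701×10⁶ m.
r₂ = 9957 km = 9.957×10⁶ m.
Transfer ellipse a_t = (r₁ + r₂)/2 = 6.329×10⁶ m.
At r₁: circular v_c1 = √(μ/r₁) = 2856 m/s; transfer-periherm v_p = √[μ(2/r₁ − 1/a_t)] = 3582 m/s.
Δv₁ = v_p − v_c1 = 726.2 m/s.

Δv ≈ 726 m/s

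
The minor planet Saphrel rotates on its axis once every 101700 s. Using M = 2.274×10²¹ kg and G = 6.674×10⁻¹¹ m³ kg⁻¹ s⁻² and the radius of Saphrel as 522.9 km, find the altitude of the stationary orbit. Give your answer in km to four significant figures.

h_sync ≈ 2890 km

μ = GM = 6.674×10⁻¹¹ × 2.274×10²¹ = 1.518×10¹¹ m³/s².
A synchronous orbit has period T, so by Kepler's third law a = (μT²/4π²)^(1/3).
μT²/4π² = 1.518×10¹¹ × (1.017×10⁵)² / 39.48 = 3.976×10¹⁹ m³.
a = 3.413×10⁶ m = 3413.1 km.
Altitude h = a − R = 3413.1 − 522.9 = 2890.2 km.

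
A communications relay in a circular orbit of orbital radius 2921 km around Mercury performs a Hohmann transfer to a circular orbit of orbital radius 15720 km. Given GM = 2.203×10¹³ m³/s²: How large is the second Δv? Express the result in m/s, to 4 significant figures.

r₁ = 2921 km = 2.921×10⁶ m.
r₂ = 15720 km = 1.572×10⁷ m.
Transfer ellipse a_t = (r₁ + r₂)/2 = 9.320×10⁶ m.
At r₁: circular v_c1 = √(μ/r₁) = 2746 m/s; transfer-periherm v_p = √[μ(2/r₁ − 1/a_t)] = 3567 m/s.
At r₂: circular v_c2 = √(μ/r₂) = 1184 m/s; transfer-apoherm v_a = √[μ(2/r₂ − 1/a_t)] = 662.7 m/s.
Δv₂ = v_c2 − v_a = 521.1 m/s.

Δv ≈ 521.1 m/s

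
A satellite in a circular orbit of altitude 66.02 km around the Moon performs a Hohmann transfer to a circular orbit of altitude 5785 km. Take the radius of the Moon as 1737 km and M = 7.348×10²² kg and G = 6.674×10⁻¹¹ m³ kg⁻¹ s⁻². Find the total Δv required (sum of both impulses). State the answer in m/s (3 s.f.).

μ = GM = 6.674×10⁻¹¹ × 7.348×10²² = 4.904×10¹² m³/s².
r₁ = 1737 + 66.02 = 1803.0 km = 1.8030×10⁶ m.
r₂ = 1737 + 5785 = 7522.0 km = 7.5220×10⁶ m.
Transfer ellipse a_t = (r₁ + r₂)/2 = 4.663×10⁶ m.
At r₁: circular v_c1 = √(μ/r₁) = 1649 m/s; transfer-perilune v_p = √[μ(2/r₁ − 1/a_t)] = 2095 m/s.
Δv₁ = v_p − v_c1 = 445.5 m/s.
At r₂: circular v_c2 = √(μ/r₂) = 807.4 m/s; transfer-apolune v_a = √[μ(2/r₂ − 1/a_t)] = 502.1 m/s.
Δv₂ = v_c2 − v_a = 305.3 m/s.
Total Δv = Δv₁ + Δv₂ = 750.9 m/s.

Δv_total ≈ 751 m/s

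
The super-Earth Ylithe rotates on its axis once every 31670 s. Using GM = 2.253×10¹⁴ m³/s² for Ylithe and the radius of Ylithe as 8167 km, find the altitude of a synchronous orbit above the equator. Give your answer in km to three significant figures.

A synchronous orbit has period T, so by Kepler's third law a = (μT²/4π²)^(1/3).
μT²/4π² = 2.253×10¹⁴ × (3.167×10⁴)² / 39.48 = 5.724×10²¹ m³.
a = 1.789×10⁷ m = 17888 km.
Altitude h = a − R = 17888 − 8167 = 9721.2 km.

h_sync ≈ 9720 km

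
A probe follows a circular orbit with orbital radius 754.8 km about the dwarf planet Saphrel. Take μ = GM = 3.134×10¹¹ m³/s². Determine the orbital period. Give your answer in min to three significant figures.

r = 754.8 km = 7.548×10⁵ m.
Kepler's third law: T = 2π√(r³/μ) = 2π√((7.548×10⁵)³ / 3.134×10¹¹).
r³/μ = 1.372×10⁶ s², so T = 2π × 1.171×10³ = 7.360×10³ s.
Converting: 7.360×10³ s ÷ 60.00 = 122.7 min.

T ≈ 123 min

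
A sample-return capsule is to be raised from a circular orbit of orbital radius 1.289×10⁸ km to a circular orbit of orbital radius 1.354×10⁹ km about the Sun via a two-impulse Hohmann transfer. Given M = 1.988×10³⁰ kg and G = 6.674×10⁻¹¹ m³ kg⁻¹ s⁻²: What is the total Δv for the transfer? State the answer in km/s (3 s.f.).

Δv_total ≈ 17.0 km/s

μ = GM = 6.674×10⁻¹¹ × 1.988×10³⁰ = 1.327×10²⁰ m³/s².
r₁ = 1.289×10⁸ km = 1.289×10¹¹ m.
r₂ = 1.354×10⁹ km = 1.354×10¹² m.
Transfer ellipse a_t = (r₁ + r₂)/2 = 7.414×10¹¹ m.
At r₁: circular v_c1 = √(μ/r₁) = 32080 m/s; transfer-perihelion v_p = √[μ(2/r₁ − 1/a_t)] = 43360 m/s.
Δv₁ = v_p − v_c1 = 11270 m/s.
At r₂: circular v_c2 = √(μ/r₂) = 9899 m/s; transfer-aphelion v_a = √[μ(2/r₂ − 1/a_t)] = 4127 m/s.
Δv₂ = v_c2 − v_a = 5772 m/s.
Total Δv = Δv₁ + Δv₂ = 17040 m/s = 17.04 km/s.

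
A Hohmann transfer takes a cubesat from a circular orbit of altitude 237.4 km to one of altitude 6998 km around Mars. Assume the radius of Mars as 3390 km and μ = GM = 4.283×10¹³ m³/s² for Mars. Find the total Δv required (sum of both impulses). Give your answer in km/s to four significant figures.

Δv_total ≈ 1.317 km/s

r₁ = 3390 + 237.4 = 3627.4 km = 3.6274×10⁶ m.
r₂ = 3390 + 6998 = 10388 km = 1.0388×10⁷ m.
Transfer ellipse a_t = (r₁ + r₂)/2 = 7.008×10⁶ m.
At r₁: circular v_c1 = √(μ/r₁) = 3436 m/s; transfer-periapsis v_p = √[μ(2/r₁ − 1/a_t)] = 4184 m/s.
Δv₁ = v_p − v_c1 = 747.5 m/s.
At r₂: circular v_c2 = √(μ/r₂) = 2031 m/s; transfer-apoapsis v_a = √[μ(2/r₂ − 1/a_t)] = 1461 m/s.
Δv₂ = v_c2 − v_a = 569.6 m/s.
Total Δv = Δv₁ + Δv₂ = 1317 m/s = 1.317 km/s.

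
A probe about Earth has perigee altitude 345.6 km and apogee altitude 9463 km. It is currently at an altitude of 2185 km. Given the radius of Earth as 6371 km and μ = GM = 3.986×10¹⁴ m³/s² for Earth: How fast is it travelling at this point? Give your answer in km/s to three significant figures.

v ≈ 7.60 km/s

r_p = 6371 + 345.6 = 6716.6 km = 6.7166×10⁶ m.
r_a = 6371 + 9463 = 15834 km = 1.5834×10⁷ m.
r = 6371 + 2185 = 8556.0 km = 8.556×10⁶ m.
Semi-major axis a = (r_p + r_a)/2 = 11275 km = 1.128×10⁷ m.
Vis-viva: v² = μ(2/r − 1/a) = 3.986×10¹⁴ × (2.338×10⁻⁷ − 8.869×10⁻⁸) = 5.782×10⁷ m²/s².
v = 7604 m/s = 7.604 km/s.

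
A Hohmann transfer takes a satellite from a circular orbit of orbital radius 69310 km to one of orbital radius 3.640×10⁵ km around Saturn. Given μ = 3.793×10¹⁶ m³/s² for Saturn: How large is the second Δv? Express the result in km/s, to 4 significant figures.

Δv ≈ 4.434 km/s

r₁ = 69310 km = 6.931×10⁷ m.
r₂ = 3.640×10⁵ km = 3.640×10⁸ m.
Transfer ellipse a_t = (r₁ + r₂)/2 = 2.167×10⁸ m.
At r₁: circular v_c1 = √(μ/r₁) = 23390 m/s; transfer-perikrone v_p = √[μ(2/r₁ − 1/a_t)] = 30320 m/s.
At r₂: circular v_c2 = √(μ/r₂) = 10210 m/s; transfer-apokrone v_a = √[μ(2/r₂ − 1/a_t)] = 5774 m/s.
Δv₂ = v_c2 − v_a = 4434 m/s.
= 4.434 km/s.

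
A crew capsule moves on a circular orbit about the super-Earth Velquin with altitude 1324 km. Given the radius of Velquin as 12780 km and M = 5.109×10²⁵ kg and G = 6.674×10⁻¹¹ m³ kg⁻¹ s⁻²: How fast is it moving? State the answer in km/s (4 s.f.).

v ≈ 15.55 km/s

μ = GM = 6.674×10⁻¹¹ × 5.109×10²⁵ = 3.410×10¹⁵ m³/s².
r = 12780 + 1324 = 14104 km = 1.4104×10⁷ m.
For a circular orbit v = √(μ/r) = √(3.410×10¹⁵ / 1.410×10⁷) = √(2.418×10⁸) = 15550 m/s.
That is 15.55 km/s.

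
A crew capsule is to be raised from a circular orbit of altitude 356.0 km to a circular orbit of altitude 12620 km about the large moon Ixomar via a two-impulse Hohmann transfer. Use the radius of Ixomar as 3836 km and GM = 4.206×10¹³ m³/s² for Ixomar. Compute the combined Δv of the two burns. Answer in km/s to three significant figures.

Δv_total ≈ 1.41 km/s

r₁ = 3836 + 356.0 = 4192.0 km = 4.1920×10⁶ m.
r₂ = 3836 + 12620 = 16456 km = 1.6456×10⁷ m.
Transfer ellipse a_t = (r₁ + r₂)/2 = 1.032×10⁷ m.
At r₁: circular v_c1 = √(μ/r₁) = 3168 m/s; transfer-periapsis v_p = √[μ(2/r₁ − 1/a_t)] = 3999 m/s.
Δv₁ = v_p − v_c1 = 831.5 m/s.
At r₂: circular v_c2 = √(μ/r₂) = 1599 m/s; transfer-apoapsis v_a = √[μ(2/r₂ − 1/a_t)] = 1019 m/s.
Δv₂ = v_c2 − v_a = 580.0 m/s.
Total Δv = Δv₁ + Δv₂ = 1412 m/s = 1.412 km/s.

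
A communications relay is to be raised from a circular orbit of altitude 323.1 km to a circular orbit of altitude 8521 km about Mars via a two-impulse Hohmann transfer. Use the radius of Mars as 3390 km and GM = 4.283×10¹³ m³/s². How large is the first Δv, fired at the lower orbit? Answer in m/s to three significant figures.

r₁ = 3390 + 323.1 = 3713.1 km = 3.7131×10⁶ m.
r₂ = 3390 + 8521 = 11911 km = 1.1911×10⁷ m.
Transfer ellipse a_t = (r₁ + r₂)/2 = 7.812×10⁶ m.
At r₁: circular v_c1 = √(μ/r₁) = 3396 m/s; transfer-periapsis v_p = √[μ(2/r₁ − 1/a_t)] = 4194 m/s.
Δv₁ = v_p − v_c1 = 797.4 m/s.

Δv ≈ 797 m/s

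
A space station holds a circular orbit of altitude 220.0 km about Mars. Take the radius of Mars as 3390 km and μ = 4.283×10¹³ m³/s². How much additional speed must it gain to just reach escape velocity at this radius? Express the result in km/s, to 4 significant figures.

r = 3390 + 220.0 = 3610.0 km = 3.6100×10⁶ m.
Circular speed v_c = √(μ/r) = 3444 m/s.
Escape speed v_esc = √(2μ/r) = √2 × v_c = 4871 m/s.
Δv = v_esc − v_c = 1427 m/s = 1.427 km/s.

Δv ≈ 1.427 km/s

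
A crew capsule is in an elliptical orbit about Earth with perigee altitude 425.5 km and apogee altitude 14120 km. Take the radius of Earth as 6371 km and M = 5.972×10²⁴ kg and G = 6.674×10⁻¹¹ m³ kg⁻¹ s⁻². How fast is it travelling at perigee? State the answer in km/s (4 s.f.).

μ = GM = 6.674×10⁻¹¹ × 5.972×10²⁴ = 3.986×10¹⁴ m³/s².
r_p = 6371 + 425.5 = 6796.5 km = 6.7965×10⁶ m.
r_a = 6371 + 14120 = 20491 km = 2.0491×10⁷ m.
Semi-major axis a = (r_p + r_a)/2 = 13644 km = 1.364×10⁷ m.
Vis-viva: v² = μ(2/r − 1/a) = 3.986×10¹⁴ × (2.943×10⁻⁷ − 7.329×10⁻⁸) = 8.807×10⁷ m²/s².
v = 9385 m/s = 9.385 km/s.

v ≈ 9.385 km/s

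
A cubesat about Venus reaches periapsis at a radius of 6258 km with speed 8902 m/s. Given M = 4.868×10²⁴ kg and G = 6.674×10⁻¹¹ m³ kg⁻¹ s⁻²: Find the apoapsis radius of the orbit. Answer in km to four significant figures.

apoapsis radius ≈ 20170 km

μ = GM = 6.674×10⁻¹¹ × 4.868×10²⁴ = 3.249×10¹⁴ m³/s².
r_p = 6.258×10⁶ m.
Specific energy ε = v²/2 − μ/r = -1.229×10⁷ J/kg, so a = −μ/(2ε) = 1.321×10⁷ m.
The apsides satisfy r_p + r_a = 2a, so the apoapsis radius is 2a − r_p = 2.017×10⁷ m = 20170 km.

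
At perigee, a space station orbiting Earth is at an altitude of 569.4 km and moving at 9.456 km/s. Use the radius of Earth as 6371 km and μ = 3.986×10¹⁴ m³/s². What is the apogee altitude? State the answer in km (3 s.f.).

apogee altitude ≈ 18000 km

r_p = 6371 + 569.4 = 6940.4 km = 6.940×10⁶ m.
Specific energy ε = v²/2 − μ/r = -1.272×10⁷ J/kg, so a = −μ/(2ε) = 1.566×10⁷ m.
The apsides satisfy r_p + r_a = 2a, so the apogee radius is 2a − r_p = 2.439×10⁷ m = 24387 km.
Apogee altitude = 24387 − 6371 = 18016 km.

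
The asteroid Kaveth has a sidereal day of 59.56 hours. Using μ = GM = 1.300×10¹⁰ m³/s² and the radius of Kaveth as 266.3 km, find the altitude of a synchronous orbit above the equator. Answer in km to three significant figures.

T = 59.56 hours = 2.144×10⁵ s.
A synchronous orbit has period T, so by Kepler's third law a = (μT²/4π²)^(1/3).
μT²/4π² = 1.300×10¹⁰ × (2.144×10⁵)² / 39.48 = 1.514×10¹⁹ m³.
a = 2.474×10⁶ m = 2473.8 km.
Altitude h = a − R = 2473.8 − 266.3 = 2207.5 km.

h_sync ≈ 2210 km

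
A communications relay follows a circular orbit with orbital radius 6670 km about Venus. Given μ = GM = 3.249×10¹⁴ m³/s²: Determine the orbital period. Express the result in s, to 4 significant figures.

T ≈ 6005 s

r = 6670 km = 6.670×10⁶ m.
Kepler's third law: T = 2π√(r³/μ) = 2π√((6.670×10⁶)³ / 3.249×10¹⁴).
r³/μ = 9.133×10⁵ s², so T = 2π × 9.557×10² = 6.005×10³ s.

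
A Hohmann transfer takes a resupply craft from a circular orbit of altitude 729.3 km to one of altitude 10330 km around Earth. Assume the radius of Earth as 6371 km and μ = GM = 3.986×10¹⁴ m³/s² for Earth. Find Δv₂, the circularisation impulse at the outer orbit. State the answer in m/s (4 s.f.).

Δv ≈ 1112 m/s

r₁ = 6371 + 729.3 = 7100.3 km = 7.1003×10⁶ m.
r₂ = 6371 + 10330 = 16701 km = 1.6701×10⁷ m.
Transfer ellipse a_t = (r₁ + r₂)/2 = 1.190×10⁷ m.
At r₁: circular v_c1 = √(μ/r₁) = 7493 m/s; transfer-perigee v_p = √[μ(2/r₁ − 1/a_t)] = 8876 m/s.
At r₂: circular v_c2 = √(μ/r₂) = 4885 m/s; transfer-apogee v_a = √[μ(2/r₂ − 1/a_t)] = 3774 m/s.
Δv₂ = v_c2 − v_a = 1112 m/s.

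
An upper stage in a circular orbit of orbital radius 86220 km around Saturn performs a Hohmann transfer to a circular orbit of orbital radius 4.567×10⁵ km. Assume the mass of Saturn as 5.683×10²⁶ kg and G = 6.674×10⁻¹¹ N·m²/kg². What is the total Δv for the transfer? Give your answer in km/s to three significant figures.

μ = GM = 6.674×10⁻¹¹ × 5.683×10²⁶ = 3.793×10¹⁶ m³/s².
r₁ = 86220 km = 8.622×10⁷ m.
r₂ = 4.567×10⁵ km = 4.567×10⁸ m.
Transfer ellipse a_t = (r₁ + r₂)/2 = 2.715×10⁸ m.
At r₁: circular v_c1 = √(μ/r₁) = 20970 m/s; transfer-perikrone v_p = √[μ(2/r₁ − 1/a_t)] = 27200 m/s.
Δv₁ = v_p − v_c1 = 6231 m/s.
At r₂: circular v_c2 = √(μ/r₂) = 9113 m/s; transfer-apokrone v_a = √[μ(2/r₂ − 1/a_t)] = 5136 m/s.
Δv₂ = v_c2 − v_a = 3977 m/s.
Total Δv = Δv₁ + Δv₂ = 10210 m/s = 10.21 km/s.

Δv_total ≈ 10.2 km/s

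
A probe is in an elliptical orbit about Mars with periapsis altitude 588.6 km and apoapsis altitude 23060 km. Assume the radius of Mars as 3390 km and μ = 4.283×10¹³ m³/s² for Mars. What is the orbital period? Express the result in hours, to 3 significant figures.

r_p = 3390 + 588.6 = 3978.6 km = 3.9786×10⁶ m.
r_a = 3390 + 23060 = 26450 km = 2.6450×10⁷ m.
Semi-major axis a = (r_p + r_a)/2 = (3978.6 + 26450)/2 = 15214 km = 1.521×10⁷ m.
By Kepler's third law T = 2π√(a³/μ) = 2π × 9.068×10³ = 5.697×10⁴ s.
= 15.83 hours.

T ≈ 15.8 hours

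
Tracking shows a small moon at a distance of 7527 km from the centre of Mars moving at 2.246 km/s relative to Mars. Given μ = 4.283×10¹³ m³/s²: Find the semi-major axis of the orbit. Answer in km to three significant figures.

r = 7.527×10⁶ m.
Specific orbital energy ε = v²/2 − μ/r = (2246)²/2 − 4.283×10¹³/7.527×10⁶ = -3.168×10⁶ J/kg.
Since ε = −μ/(2a), a = −μ/(2ε) = 6.760×10⁶ m = 6759.9 km.

a ≈ 6760 km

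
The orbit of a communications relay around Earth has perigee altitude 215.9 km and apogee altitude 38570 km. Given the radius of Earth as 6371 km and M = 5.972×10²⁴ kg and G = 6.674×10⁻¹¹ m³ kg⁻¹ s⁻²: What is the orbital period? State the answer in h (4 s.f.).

μ = GM = 6.674×10⁻¹¹ × 5.972×10²⁴ = 3.986×10¹⁴ m³/s².
r_p = 6371 + 215.9 = 6586.9 km = 6.5869×10⁶ m.
r_a = 6371 + 38570 = 44941 km = 4.4941×10⁷ m.
Semi-major axis a = (r_p + r_a)/2 = (6586.9 + 44941)/2 = 25764 km = 2.576×10⁷ m.
By Kepler's third law T = 2π√(a³/μ) = 2π × 6.550×10³ = 4.116×10⁴ s.
= 11.43 h.

T ≈ 11.43 h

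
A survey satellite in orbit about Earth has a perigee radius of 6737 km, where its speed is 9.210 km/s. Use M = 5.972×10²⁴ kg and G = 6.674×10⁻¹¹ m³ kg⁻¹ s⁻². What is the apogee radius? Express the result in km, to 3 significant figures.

μ = GM = 6.674×10⁻¹¹ × 5.972×10²⁴ = 3.986×10¹⁴ m³/s².
r_p = 6.737×10⁶ m.
Specific energy ε = v²/2 − μ/r = -1.675×10⁷ J/kg, so a = −μ/(2ε) = 1.190×10⁷ m.
The apsides satisfy r_p + r_a = 2a, so the apogee radius is 2a − r_p = 1.706×10⁷ m = 17059 km.

apogee radius ≈ 17100 km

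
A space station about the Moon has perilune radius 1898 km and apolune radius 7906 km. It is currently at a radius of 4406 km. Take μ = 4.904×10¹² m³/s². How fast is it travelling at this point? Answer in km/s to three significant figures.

v ≈ 1.11 km/s

Semi-major axis a = (r_p + r_a)/2 = 4902.0 km = 4.902×10⁶ m.
Vis-viva: v² = μ(2/r − 1/a) = 4.904×10¹² × (4.539×10⁻⁷ − 2.040×10⁻⁷) = 1.226×10⁶ m²/s².
v = 1107 m/s = 1.107 km/s.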